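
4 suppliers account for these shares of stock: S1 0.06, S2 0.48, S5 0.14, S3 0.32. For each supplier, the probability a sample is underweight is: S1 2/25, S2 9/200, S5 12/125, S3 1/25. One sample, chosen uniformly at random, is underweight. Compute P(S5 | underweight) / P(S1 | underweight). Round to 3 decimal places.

Unnormalized posteriors (prior × likelihood):
  S1: 0.06 × 0.08 = 0.0048
  S2: 0.48 × 0.045 = 0.0216
  S5: 0.14 × 0.096 = 0.01344
  S3: 0.32 × 0.04 = 0.0128
Normalizing constant = 0.05264.
The ratio is 0.01344 / 0.0048 (the normalizer cancels) = 2.800.

2.800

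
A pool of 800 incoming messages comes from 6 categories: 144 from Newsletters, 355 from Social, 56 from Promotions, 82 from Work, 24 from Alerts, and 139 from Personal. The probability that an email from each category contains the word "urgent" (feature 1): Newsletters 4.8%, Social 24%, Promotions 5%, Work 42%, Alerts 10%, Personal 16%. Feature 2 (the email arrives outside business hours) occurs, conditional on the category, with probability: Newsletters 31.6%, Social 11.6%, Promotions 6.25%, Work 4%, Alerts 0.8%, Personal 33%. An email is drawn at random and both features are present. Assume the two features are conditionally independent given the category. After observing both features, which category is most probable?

Unnormalized posteriors (prior × likelihood):
  Newsletters: 0.18 × 0.048 × 0.316 = 0.00273024
  Social: 0.44375 × 0.24 × 0.116 = 0.012354
  Promotions: 0.07 × 0.05 × 0.0625 = 0.00021875
  Work: 0.1025 × 0.42 × 0.04 = 0.001722
  Alerts: 0.03 × 0.1 × 0.008 = 0.000024
  Personal: 0.17375 × 0.16 × 0.33 = 0.009174
Total = 0.02622299.
Largest term belongs to Social, so Social is most probable.

Social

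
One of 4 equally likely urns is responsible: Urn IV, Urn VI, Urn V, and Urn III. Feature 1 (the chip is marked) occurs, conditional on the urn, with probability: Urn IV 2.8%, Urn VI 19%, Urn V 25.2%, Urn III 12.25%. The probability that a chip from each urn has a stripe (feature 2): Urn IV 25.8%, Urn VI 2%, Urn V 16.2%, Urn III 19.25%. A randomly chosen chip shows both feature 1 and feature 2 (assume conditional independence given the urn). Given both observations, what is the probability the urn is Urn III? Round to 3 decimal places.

0.313

With a uniform prior (1/4 each), posterior ∝ likelihood:
  Urn IV: 0.028 × 0.258 = 0.007224
  Urn VI: 0.19 × 0.02 = 0.0038
  Urn V: 0.252 × 0.162 = 0.040824
  Urn III: 0.1225 × 0.1925 = 0.02358125
Sum = 0.07542925.
P(Urn III | evidence) = 0.02358125 / 0.07542925 ≈ 0.313.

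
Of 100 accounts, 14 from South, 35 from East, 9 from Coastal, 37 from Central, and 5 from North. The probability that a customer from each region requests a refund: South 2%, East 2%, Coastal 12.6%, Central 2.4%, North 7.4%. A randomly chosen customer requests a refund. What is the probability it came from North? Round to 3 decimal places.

By Bayes' rule, posterior ∝ prior × likelihood:
  South: 0.14 × 0.02 = 0.0028
  East: 0.35 × 0.02 = 0.007
  Coastal: 0.09 × 0.126 = 0.01134
  Central: 0.37 × 0.024 = 0.00888
  North: 0.05 × 0.074 = 0.0037
Total = 0.03372.
P(North | evidence) = 0.0037 / 0.03372 ≈ 0.110.

0.110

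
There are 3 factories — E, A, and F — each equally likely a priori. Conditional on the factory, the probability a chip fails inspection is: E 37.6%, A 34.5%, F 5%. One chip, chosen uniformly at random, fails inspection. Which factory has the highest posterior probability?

E

With a uniform prior (1/3 each), posterior ∝ likelihood:
  E: 0.376
  A: 0.345
  F: 0.05
Normalizing constant = 0.771.
Largest term belongs to E, so E is most probable.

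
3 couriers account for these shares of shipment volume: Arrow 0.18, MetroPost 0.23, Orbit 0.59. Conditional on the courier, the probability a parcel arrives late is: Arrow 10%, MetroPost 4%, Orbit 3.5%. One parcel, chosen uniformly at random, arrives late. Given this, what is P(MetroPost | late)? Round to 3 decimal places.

Prior × likelihood for each hypothesis:
  Arrow: 0.18 × 0.1 = 0.018
  MetroPost: 0.23 × 0.04 = 0.0092
  Orbit: 0.59 × 0.035 = 0.02065
Sum = 0.04785.
P(MetroPost | evidence) = 0.0092 / 0.04785 ≈ 0.192.

0.192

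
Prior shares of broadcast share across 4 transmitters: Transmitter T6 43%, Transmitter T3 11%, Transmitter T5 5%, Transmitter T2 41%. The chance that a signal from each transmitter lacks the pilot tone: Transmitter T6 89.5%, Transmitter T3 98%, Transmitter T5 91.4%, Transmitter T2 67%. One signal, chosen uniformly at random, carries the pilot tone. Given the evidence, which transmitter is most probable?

Transmitter T2

Taking complements, P(pilot | each) = Transmitter T6 0.105, Transmitter T3 0.02, Transmitter T5 0.086, Transmitter T2 0.33.
Compute prior × likelihood for every hypothesis:
  Transmitter T6: 0.43 × 0.105 = 0.04515
  Transmitter T3: 0.11 × 0.02 = 0.0022
  Transmitter T5: 0.05 × 0.086 = 0.0043
  Transmitter T2: 0.41 × 0.33 = 0.1353
Normalizing constant = 0.18695.
Largest term belongs to Transmitter T2, so Transmitter T2 is most probable.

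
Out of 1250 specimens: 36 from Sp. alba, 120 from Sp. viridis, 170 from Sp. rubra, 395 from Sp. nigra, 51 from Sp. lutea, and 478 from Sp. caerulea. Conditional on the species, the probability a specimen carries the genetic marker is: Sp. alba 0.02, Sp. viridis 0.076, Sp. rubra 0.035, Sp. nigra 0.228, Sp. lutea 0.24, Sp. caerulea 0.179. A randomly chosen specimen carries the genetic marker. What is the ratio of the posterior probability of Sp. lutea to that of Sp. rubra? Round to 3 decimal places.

Compute prior × likelihood for every hypothesis:
  Sp. alba: 0.0288 × 0.02 = 0.000576
  Sp. viridis: 0.096 × 0.076 = 0.007296
  Sp. rubra: 0.136 × 0.035 = 0.00476
  Sp. nigra: 0.316 × 0.228 = 0.072048
  Sp. lutea: 0.0408 × 0.24 = 0.009792
  Sp. caerulea: 0.3824 × 0.179 = 0.0684496
Normalizing constant = 0.1629216.
The ratio is 0.009792 / 0.00476 (the normalizer cancels) = 2.057.

2.057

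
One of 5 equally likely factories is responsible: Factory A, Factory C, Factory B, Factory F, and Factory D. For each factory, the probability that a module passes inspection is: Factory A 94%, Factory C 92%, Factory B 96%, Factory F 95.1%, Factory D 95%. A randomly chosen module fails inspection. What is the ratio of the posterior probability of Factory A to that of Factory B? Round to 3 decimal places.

Taking complements, P(nonconforming | each) = Factory A 0.06, Factory C 0.08, Factory B 0.04, Factory F 0.049, Factory D 0.05.
Since the prior is uniform, the posterior is proportional to the likelihood:
  Factory A: 0.06
  Factory C: 0.08
  Factory B: 0.04
  Factory F: 0.049
  Factory D: 0.05
Total = 0.279.
The ratio is 0.06 / 0.04 (the normalizer cancels) = 1.500.

1.500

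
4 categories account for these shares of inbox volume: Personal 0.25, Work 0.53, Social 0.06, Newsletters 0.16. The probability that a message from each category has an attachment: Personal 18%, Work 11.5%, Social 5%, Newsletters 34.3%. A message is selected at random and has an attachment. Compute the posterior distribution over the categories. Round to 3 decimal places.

Unnormalized posteriors (prior × likelihood):
  Personal: 0.25 × 0.18 = 0.045
  Work: 0.53 × 0.115 = 0.06095
  Social: 0.06 × 0.05 = 0.003
  Newsletters: 0.16 × 0.343 = 0.05488
Normalizing constant = 0.16383.
P(Personal | attachment) = 0.045/0.16383 ≈ 0.275
P(Work | attachment) = 0.06095/0.16383 ≈ 0.372
P(Social | attachment) = 0.003/0.16383 ≈ 0.018
P(Newsletters | attachment) = 0.05488/0.16383 ≈ 0.335
(Check: 0.275+0.372+0.018+0.335 = 1.000.)

Personal 0.275, Work 0.372, Social 0.018, Newsletters 0.335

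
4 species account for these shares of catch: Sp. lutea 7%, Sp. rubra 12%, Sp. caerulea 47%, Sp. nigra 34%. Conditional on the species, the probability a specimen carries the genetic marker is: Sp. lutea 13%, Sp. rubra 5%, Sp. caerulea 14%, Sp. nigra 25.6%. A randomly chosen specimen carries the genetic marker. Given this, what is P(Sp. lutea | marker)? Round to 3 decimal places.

Compute prior × likelihood for every hypothesis:
  Sp. lutea: 0.07 × 0.13 = 0.0091
  Sp. rubra: 0.12 × 0.05 = 0.006
  Sp. caerulea: 0.47 × 0.14 = 0.0658
  Sp. nigra: 0.34 × 0.256 = 0.08704
Normalizing constant = 0.16794.
P(Sp. lutea | evidence) = 0.0091 / 0.16794 ≈ 0.054.

0.054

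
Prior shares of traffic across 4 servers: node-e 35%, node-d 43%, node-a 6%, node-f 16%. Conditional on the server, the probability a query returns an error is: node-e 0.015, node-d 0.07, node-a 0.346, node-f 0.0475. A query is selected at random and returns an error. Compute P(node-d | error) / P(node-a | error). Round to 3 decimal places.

1.450

Compute prior × likelihood for every hypothesis:
  node-e: 0.35 × 0.015 = 0.00525
  node-d: 0.43 × 0.07 = 0.0301
  node-a: 0.06 × 0.346 = 0.02076
  node-f: 0.16 × 0.0475 = 0.0076
Sum = 0.06371.
The ratio is 0.0301 / 0.02076 (the normalizer cancels) = 1.450.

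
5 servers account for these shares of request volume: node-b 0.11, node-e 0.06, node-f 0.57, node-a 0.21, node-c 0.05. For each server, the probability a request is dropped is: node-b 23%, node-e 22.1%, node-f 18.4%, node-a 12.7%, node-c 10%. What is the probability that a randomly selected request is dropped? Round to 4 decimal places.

Unnormalized posteriors (prior × likelihood):
  node-b: 0.11 × 0.23 = 0.0253
  node-e: 0.06 × 0.221 = 0.01326
  node-f: 0.57 × 0.184 = 0.10488
  node-a: 0.21 × 0.127 = 0.02667
  node-c: 0.05 × 0.1 = 0.005
P(dropped) = 0.0253 + 0.01326 + 0.10488 + 0.02667 + 0.005 = 0.17511 → 0.1751.

0.1751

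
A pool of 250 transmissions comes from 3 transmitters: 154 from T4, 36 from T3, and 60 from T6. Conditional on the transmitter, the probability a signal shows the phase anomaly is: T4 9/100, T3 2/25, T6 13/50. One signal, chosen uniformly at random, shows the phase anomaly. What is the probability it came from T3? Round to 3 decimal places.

0.089

Compute prior × likelihood for every hypothesis:
  T4: 0.616 × 0.09 = 0.05544
  T3: 0.144 × 0.08 = 0.01152
  T6: 0.24 × 0.26 = 0.0624
Sum = 0.12936.
P(T3 | evidence) = 0.01152 / 0.12936 ≈ 0.089.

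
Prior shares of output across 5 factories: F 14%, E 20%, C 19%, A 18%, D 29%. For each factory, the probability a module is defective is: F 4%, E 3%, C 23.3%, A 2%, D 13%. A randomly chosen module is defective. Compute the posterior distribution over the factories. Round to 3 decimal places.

F 0.058, E 0.062, C 0.456, A 0.037, D 0.388

Compute prior × likelihood for every hypothesis:
  F: 0.14 × 0.04 = 0.0056
  E: 0.2 × 0.03 = 0.006
  C: 0.19 × 0.233 = 0.04427
  A: 0.18 × 0.02 = 0.0036
  D: 0.29 × 0.13 = 0.0377
Normalizing constant = 0.09717.
P(F | defective) = 0.0056/0.09717 ≈ 0.058
P(E | defective) = 0.006/0.09717 ≈ 0.062
P(C | defective) = 0.04427/0.09717 ≈ 0.456
P(A | defective) = 0.0036/0.09717 ≈ 0.037
P(D | defective) = 0.0377/0.09717 ≈ 0.388
(Check: 0.058+0.062+0.456+0.037+0.388 = 1.001.)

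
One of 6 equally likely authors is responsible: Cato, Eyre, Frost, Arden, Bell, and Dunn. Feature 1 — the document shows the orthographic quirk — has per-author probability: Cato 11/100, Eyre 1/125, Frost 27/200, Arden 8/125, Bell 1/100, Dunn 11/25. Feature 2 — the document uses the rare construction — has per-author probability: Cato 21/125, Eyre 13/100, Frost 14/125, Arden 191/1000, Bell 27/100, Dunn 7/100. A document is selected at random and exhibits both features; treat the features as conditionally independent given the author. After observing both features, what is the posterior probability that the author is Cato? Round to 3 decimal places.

0.230

Since the prior is uniform, the posterior is proportional to the likelihood:
  Cato: 0.11 × 0.168 = 0.01848
  Eyre: 0.008 × 0.13 = 0.00104
  Frost: 0.135 × 0.112 = 0.01512
  Arden: 0.064 × 0.191 = 0.012224
  Bell: 0.01 × 0.27 = 0.0027
  Dunn: 0.44 × 0.07 = 0.0308
Normalizing constant = 0.080364.
P(Cato | evidence) = 0.01848 / 0.080364 ≈ 0.230.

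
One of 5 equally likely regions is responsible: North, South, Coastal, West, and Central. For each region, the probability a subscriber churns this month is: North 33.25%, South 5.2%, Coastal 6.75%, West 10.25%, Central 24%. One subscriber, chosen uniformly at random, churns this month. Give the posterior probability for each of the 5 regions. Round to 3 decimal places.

North 0.419, South 0.065, Coastal 0.085, West 0.129, Central 0.302

With a uniform prior (1/5 each), posterior ∝ likelihood:
  North: 0.3325
  South: 0.052
  Coastal: 0.0675
  West: 0.1025
  Central: 0.24
Total = 0.7945.
P(North | churn) = 0.3325/0.7945 ≈ 0.419
P(South | churn) = 0.052/0.7945 ≈ 0.065
P(Coastal | churn) = 0.0675/0.7945 ≈ 0.085
P(West | churn) = 0.1025/0.7945 ≈ 0.129
P(Central | churn) = 0.24/0.7945 ≈ 0.302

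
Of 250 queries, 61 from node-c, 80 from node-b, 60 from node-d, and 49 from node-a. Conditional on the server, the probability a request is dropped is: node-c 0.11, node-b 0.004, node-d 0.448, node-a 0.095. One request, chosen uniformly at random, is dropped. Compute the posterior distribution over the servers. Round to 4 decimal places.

node-c 0.1740, node-b 0.0083, node-d 0.6970, node-a 0.1207

Compute prior × likelihood for every hypothesis:
  node-c: 0.244 × 0.11 = 0.02684
  node-b: 0.32 × 0.004 = 0.00128
  node-d: 0.24 × 0.448 = 0.10752
  node-a: 0.196 × 0.095 = 0.01862
Total = 0.15426.
P(node-c | dropped) = 0.02684/0.15426 ≈ 0.1740
P(node-b | dropped) = 0.00128/0.15426 ≈ 0.0083
P(node-d | dropped) = 0.10752/0.15426 ≈ 0.6970
P(node-a | dropped) = 0.01862/0.15426 ≈ 0.1207
(Check: 0.1740+0.0083+0.6970+0.1207 = 1.0000.)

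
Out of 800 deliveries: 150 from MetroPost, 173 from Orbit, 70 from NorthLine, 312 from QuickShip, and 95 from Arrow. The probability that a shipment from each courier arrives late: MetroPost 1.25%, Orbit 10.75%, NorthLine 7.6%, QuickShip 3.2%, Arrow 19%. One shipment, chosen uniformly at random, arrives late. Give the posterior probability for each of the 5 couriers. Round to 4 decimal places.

MetroPost 0.0348, Orbit 0.3455, NorthLine 0.0988, QuickShip 0.1855, Arrow 0.3353

By Bayes' rule, posterior ∝ prior × likelihood:
  MetroPost: 0.1875 × 0.0125 = 0.00234375
  Orbit: 0.21625 × 0.1075 = 0.023246875
  NorthLine: 0.0875 × 0.076 = 0.00665
  QuickShip: 0.39 × 0.032 = 0.01248
  Arrow: 0.11875 × 0.19 = 0.0225625
Normalizing constant = 0.067283125.
P(MetroPost | late) = 0.00234375/0.067283125 ≈ 0.0348
P(Orbit | late) = 0.023246875/0.067283125 ≈ 0.3455
P(NorthLine | late) = 0.00665/0.067283125 ≈ 0.0988
P(QuickShip | late) = 0.01248/0.067283125 ≈ 0.1855
P(Arrow | late) = 0.0225625/0.067283125 ≈ 0.3353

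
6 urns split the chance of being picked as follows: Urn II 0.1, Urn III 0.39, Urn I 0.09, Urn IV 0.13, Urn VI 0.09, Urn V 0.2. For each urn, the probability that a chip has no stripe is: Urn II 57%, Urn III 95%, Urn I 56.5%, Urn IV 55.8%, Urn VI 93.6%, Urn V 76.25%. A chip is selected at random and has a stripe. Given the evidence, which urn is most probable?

Urn IV

Taking complements, P(striped | each) = Urn II 0.43, Urn III 0.05, Urn I 0.435, Urn IV 0.442, Urn VI 0.064, Urn V 0.2375.
Prior × likelihood for each hypothesis:
  Urn II: 0.1 × 0.43 = 0.043
  Urn III: 0.39 × 0.05 = 0.0195
  Urn I: 0.09 × 0.435 = 0.03915
  Urn IV: 0.13 × 0.442 = 0.05746
  Urn VI: 0.09 × 0.064 = 0.00576
  Urn V: 0.2 × 0.2375 = 0.0475
Total = 0.21237.
Largest term belongs to Urn IV, so Urn IV is most probable.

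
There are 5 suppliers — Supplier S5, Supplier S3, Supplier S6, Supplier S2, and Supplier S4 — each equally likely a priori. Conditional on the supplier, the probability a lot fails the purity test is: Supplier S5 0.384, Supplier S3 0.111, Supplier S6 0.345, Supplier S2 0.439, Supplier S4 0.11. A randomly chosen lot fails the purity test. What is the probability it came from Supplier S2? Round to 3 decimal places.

Since the prior is uniform, the posterior is proportional to the likelihood:
  Supplier S5: 0.384
  Supplier S3: 0.111
  Supplier S6: 0.345
  Supplier S2: 0.439
  Supplier S4: 0.11
Total = 1.389.
P(Supplier S2 | evidence) = 0.439 / 1.389 ≈ 0.316.

0.316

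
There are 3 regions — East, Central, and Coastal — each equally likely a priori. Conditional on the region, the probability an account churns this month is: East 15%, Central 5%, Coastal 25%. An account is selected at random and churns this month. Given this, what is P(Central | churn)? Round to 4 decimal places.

0.1111

Since the prior is uniform, the posterior is proportional to the likelihood:
  East: 0.15
  Central: 0.05
  Coastal: 0.25
Sum = 0.45.
P(Central | evidence) = 0.05 / 0.45 ≈ 0.1111.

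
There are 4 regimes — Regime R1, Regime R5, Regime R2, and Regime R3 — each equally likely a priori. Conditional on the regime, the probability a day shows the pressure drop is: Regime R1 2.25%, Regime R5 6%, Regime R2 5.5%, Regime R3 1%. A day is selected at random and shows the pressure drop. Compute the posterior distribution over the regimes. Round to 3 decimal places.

Regime R1 0.153, Regime R5 0.407, Regime R2 0.373, Regime R3 0.068

Since the prior is uniform, the posterior is proportional to the likelihood:
  Regime R1: 0.0225
  Regime R5: 0.06
  Regime R2: 0.055
  Regime R3: 0.01
Total = 0.1475.
P(Regime R1 | drop) = 0.0225/0.1475 ≈ 0.153
P(Regime R5 | drop) = 0.06/0.1475 ≈ 0.407
P(Regime R2 | drop) = 0.055/0.1475 ≈ 0.373
P(Regime R3 | drop) = 0.01/0.1475 ≈ 0.068
(Check: 0.153+0.407+0.373+0.068 = 1.001.)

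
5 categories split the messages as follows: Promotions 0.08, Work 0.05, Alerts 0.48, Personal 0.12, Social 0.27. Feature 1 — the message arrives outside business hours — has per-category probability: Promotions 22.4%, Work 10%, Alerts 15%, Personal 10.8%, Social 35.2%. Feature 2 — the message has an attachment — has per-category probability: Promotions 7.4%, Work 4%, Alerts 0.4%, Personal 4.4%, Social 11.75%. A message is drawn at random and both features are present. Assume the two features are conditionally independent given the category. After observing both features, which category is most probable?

Unnormalized posteriors (prior × likelihood):
  Promotions: 0.08 × 0.224 × 0.074 = 0.00132608
  Work: 0.05 × 0.1 × 0.04 = 0.0002
  Alerts: 0.48 × 0.15 × 0.004 = 0.000288
  Personal: 0.12 × 0.108 × 0.044 = 0.00057024
  Social: 0.27 × 0.352 × 0.1175 = 0.0111672
Normalizing constant = 0.01355152.
Largest term belongs to Social, so Social is most probable.

Social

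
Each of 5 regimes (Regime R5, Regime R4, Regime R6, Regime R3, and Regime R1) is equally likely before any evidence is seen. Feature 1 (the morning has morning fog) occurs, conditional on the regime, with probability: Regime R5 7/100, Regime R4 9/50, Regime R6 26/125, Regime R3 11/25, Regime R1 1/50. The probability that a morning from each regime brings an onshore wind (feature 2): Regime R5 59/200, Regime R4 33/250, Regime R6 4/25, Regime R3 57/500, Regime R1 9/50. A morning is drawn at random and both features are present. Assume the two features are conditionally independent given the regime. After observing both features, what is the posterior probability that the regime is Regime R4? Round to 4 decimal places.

With a uniform prior (1/5 each), posterior ∝ likelihood:
  Regime R5: 0.07 × 0.295 = 0.02065
  Regime R4: 0.18 × 0.132 = 0.02376
  Regime R6: 0.208 × 0.16 = 0.03328
  Regime R3: 0.44 × 0.114 = 0.05016
  Regime R1: 0.02 × 0.18 = 0.0036
Total = 0.13145.
P(Regime R4 | evidence) = 0.02376 / 0.13145 ≈ 0.1808.

0.1808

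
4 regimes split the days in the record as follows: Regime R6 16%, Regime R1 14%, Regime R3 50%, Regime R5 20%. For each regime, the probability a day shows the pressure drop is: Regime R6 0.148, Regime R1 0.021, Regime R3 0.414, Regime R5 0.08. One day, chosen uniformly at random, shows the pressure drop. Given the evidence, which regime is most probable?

Regime R3

Compute prior × likelihood for every hypothesis:
  Regime R6: 0.16 × 0.148 = 0.02368
  Regime R1: 0.14 × 0.021 = 0.00294
  Regime R3: 0.5 × 0.414 = 0.207
  Regime R5: 0.2 × 0.08 = 0.016
Sum = 0.24962.
Largest term belongs to Regime R3, so Regime R3 is most probable.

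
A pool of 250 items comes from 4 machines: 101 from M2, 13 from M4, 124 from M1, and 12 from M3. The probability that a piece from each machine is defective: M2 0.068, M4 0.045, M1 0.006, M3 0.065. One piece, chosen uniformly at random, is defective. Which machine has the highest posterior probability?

M2

Compute prior × likelihood for every hypothesis:
  M2: 0.404 × 0.068 = 0.027472
  M4: 0.052 × 0.045 = 0.00234
  M1: 0.496 × 0.006 = 0.002976
  M3: 0.048 × 0.065 = 0.00312
Sum = 0.035908.
Largest term belongs to M2, so M2 is most probable.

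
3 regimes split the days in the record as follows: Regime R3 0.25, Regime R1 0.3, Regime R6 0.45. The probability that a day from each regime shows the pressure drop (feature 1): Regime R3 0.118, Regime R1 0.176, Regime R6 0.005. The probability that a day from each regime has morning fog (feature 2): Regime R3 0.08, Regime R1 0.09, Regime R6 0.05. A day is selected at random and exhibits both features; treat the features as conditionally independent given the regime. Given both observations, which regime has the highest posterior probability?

By Bayes' rule, posterior ∝ prior × likelihood:
  Regime R3: 0.25 × 0.118 × 0.08 = 0.00236
  Regime R1: 0.3 × 0.176 × 0.09 = 0.004752
  Regime R6: 0.45 × 0.005 × 0.05 = 0.0001125
Total = 0.0072245.
Largest term belongs to Regime R1, so Regime R1 is most probable.

Regime R1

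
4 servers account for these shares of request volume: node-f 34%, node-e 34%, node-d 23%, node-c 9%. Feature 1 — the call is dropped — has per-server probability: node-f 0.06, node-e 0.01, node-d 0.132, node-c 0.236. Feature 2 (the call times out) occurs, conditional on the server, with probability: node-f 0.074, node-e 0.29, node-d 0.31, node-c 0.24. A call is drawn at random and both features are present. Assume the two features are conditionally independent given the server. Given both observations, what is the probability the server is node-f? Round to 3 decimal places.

Compute prior × likelihood for every hypothesis:
  node-f: 0.34 × 0.06 × 0.074 = 0.0015096
  node-e: 0.34 × 0.01 × 0.29 = 0.000986
  node-d: 0.23 × 0.132 × 0.31 = 0.0094116
  node-c: 0.09 × 0.236 × 0.24 = 0.0050976
Sum = 0.0170048.
P(node-f | evidence) = 0.0015096 / 0.0170048 ≈ 0.089.

0.089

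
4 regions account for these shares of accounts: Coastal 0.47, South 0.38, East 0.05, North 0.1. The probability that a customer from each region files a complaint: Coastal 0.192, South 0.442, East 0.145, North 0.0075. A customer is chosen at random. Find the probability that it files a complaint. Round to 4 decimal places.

Compute prior × likelihood for every hypothesis:
  Coastal: 0.47 × 0.192 = 0.09024
  South: 0.38 × 0.442 = 0.16796
  East: 0.05 × 0.145 = 0.00725
  North: 0.1 × 0.0075 = 0.00075
P(complaint) = 0.09024 + 0.16796 + 0.00725 + 0.00075 = 0.2662 → 0.2662.

0.2662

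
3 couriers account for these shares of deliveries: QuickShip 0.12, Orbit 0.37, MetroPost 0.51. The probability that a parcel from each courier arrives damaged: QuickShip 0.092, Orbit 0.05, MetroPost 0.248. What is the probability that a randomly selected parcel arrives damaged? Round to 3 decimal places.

By Bayes' rule, posterior ∝ prior × likelihood:
  QuickShip: 0.12 × 0.092 = 0.01104
  Orbit: 0.37 × 0.05 = 0.0185
  MetroPost: 0.51 × 0.248 = 0.12648
P(damaged) = 0.01104 + 0.0185 + 0.12648 = 0.15602 → 0.156.

0.156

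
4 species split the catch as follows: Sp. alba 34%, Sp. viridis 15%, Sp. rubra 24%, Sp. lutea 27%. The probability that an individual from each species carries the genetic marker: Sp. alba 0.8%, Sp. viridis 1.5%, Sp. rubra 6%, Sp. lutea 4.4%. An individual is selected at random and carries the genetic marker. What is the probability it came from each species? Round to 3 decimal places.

Sp. alba 0.087, Sp. viridis 0.072, Sp. rubra 0.461, Sp. lutea 0.380

Unnormalized posteriors (prior × likelihood):
  Sp. alba: 0.34 × 0.008 = 0.00272
  Sp. viridis: 0.15 × 0.015 = 0.00225
  Sp. rubra: 0.24 × 0.06 = 0.0144
  Sp. lutea: 0.27 × 0.044 = 0.01188
Total = 0.03125.
P(Sp. alba | marker) = 0.00272/0.03125 ≈ 0.087
P(Sp. viridis | marker) = 0.00225/0.03125 ≈ 0.072
P(Sp. rubra | marker) = 0.0144/0.03125 ≈ 0.461
P(Sp. lutea | marker) = 0.01188/0.03125 ≈ 0.380
(Check: 0.087+0.072+0.461+0.380 = 1.000.)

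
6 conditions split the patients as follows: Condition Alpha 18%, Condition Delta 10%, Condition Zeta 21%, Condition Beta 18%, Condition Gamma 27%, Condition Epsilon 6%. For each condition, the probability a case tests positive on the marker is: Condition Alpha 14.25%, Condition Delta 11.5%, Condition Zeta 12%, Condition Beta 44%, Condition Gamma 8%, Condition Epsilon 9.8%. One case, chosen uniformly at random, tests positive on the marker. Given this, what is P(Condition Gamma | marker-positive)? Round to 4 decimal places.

Unnormalized posteriors (prior × likelihood):
  Condition Alpha: 0.18 × 0.1425 = 0.02565
  Condition Delta: 0.1 × 0.115 = 0.0115
  Condition Zeta: 0.21 × 0.12 = 0.0252
  Condition Beta: 0.18 × 0.44 = 0.0792
  Condition Gamma: 0.27 × 0.08 = 0.0216
  Condition Epsilon: 0.06 × 0.098 = 0.00588
Total = 0.16903.
P(Condition Gamma | evidence) = 0.0216 / 0.16903 ≈ 0.1278.

0.1278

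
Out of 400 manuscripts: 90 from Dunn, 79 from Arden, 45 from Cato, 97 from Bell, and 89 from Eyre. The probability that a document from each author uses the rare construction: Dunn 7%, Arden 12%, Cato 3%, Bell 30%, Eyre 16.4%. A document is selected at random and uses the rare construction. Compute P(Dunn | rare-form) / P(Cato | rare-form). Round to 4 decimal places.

Unnormalized posteriors (prior × likelihood):
  Dunn: 0.225 × 0.07 = 0.01575
  Arden: 0.1975 × 0.12 = 0.0237
  Cato: 0.1125 × 0.03 = 0.003375
  Bell: 0.2425 × 0.3 = 0.07275
  Eyre: 0.2225 × 0.164 = 0.03649
Normalizing constant = 0.152065.
The ratio is 0.01575 / 0.003375 (the normalizer cancels) = 4.6667.

4.6667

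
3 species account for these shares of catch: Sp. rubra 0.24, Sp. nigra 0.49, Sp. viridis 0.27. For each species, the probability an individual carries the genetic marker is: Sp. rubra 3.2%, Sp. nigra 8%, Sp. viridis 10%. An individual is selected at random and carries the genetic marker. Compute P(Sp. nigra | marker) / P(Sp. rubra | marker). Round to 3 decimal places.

5.104

Unnormalized posteriors (prior × likelihood):
  Sp. rubra: 0.24 × 0.032 = 0.00768
  Sp. nigra: 0.49 × 0.08 = 0.0392
  Sp. viridis: 0.27 × 0.1 = 0.027
Total = 0.07388.
The ratio is 0.0392 / 0.00768 (the normalizer cancels) = 5.104.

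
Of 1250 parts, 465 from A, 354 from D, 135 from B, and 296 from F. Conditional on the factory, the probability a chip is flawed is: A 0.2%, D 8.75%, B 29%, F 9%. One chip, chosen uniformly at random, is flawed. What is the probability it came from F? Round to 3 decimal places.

0.273

By Bayes' rule, posterior ∝ prior × likelihood:
  A: 0.372 × 0.002 = 0.000744
  D: 0.2832 × 0.0875 = 0.02478
  B: 0.108 × 0.29 = 0.03132
  F: 0.2368 × 0.09 = 0.021312
Sum = 0.078156.
P(F | evidence) = 0.021312 / 0.078156 ≈ 0.273.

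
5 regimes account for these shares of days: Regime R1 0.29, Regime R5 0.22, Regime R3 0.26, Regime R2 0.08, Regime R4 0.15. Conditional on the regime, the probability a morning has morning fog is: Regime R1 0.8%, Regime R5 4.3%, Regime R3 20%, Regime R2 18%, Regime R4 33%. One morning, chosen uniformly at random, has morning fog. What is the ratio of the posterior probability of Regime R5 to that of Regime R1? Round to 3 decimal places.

4.078

Compute prior × likelihood for every hypothesis:
  Regime R1: 0.29 × 0.008 = 0.00232
  Regime R5: 0.22 × 0.043 = 0.00946
  Regime R3: 0.26 × 0.2 = 0.052
  Regime R2: 0.08 × 0.18 = 0.0144
  Regime R4: 0.15 × 0.33 = 0.0495
Total = 0.12768.
The ratio is 0.00946 / 0.00232 (the normalizer cancels) = 4.078.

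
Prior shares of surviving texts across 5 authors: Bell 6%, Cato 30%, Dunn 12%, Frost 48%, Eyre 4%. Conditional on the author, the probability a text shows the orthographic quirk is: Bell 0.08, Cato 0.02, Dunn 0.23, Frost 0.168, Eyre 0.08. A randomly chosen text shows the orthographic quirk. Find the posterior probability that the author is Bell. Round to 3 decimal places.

Prior × likelihood for each hypothesis:
  Bell: 0.06 × 0.08 = 0.0048
  Cato: 0.3 × 0.02 = 0.006
  Dunn: 0.12 × 0.23 = 0.0276
  Frost: 0.48 × 0.168 = 0.08064
  Eyre: 0.04 × 0.08 = 0.0032
Normalizing constant = 0.12224.
P(Bell | evidence) = 0.0048 / 0.12224 ≈ 0.039.

0.039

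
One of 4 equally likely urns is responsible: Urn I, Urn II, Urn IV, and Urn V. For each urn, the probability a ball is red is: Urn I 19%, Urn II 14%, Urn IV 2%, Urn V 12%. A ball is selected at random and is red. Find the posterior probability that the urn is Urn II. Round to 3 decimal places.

With a uniform prior (1/4 each), posterior ∝ likelihood:
  Urn I: 0.19
  Urn II: 0.14
  Urn IV: 0.02
  Urn V: 0.12
Normalizing constant = 0.47.
P(Urn II | evidence) = 0.14 / 0.47 ≈ 0.298.

0.298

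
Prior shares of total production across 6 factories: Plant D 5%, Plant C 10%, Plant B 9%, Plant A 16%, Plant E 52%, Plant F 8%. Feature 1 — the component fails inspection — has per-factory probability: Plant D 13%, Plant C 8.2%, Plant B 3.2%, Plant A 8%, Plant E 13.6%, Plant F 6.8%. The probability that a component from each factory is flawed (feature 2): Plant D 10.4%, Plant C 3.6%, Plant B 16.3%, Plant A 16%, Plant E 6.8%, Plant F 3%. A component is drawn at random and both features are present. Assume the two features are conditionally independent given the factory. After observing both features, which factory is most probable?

By Bayes' rule, posterior ∝ prior × likelihood:
  Plant D: 0.05 × 0.13 × 0.104 = 0.000676
  Plant C: 0.1 × 0.082 × 0.036 = 0.0002952
  Plant B: 0.09 × 0.032 × 0.163 = 0.00046944
  Plant A: 0.16 × 0.08 × 0.16 = 0.002048
  Plant E: 0.52 × 0.136 × 0.068 = 0.00480896
  Plant F: 0.08 × 0.068 × 0.03 = 0.0001632
Sum = 0.0084608.
Largest term belongs to Plant E, so Plant E is most probable.

Plant E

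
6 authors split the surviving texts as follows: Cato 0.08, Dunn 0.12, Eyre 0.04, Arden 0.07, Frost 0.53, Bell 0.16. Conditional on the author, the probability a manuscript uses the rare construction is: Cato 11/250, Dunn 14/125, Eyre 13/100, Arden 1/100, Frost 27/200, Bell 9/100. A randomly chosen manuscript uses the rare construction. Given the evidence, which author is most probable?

Frost

By Bayes' rule, posterior ∝ prior × likelihood:
  Cato: 0.08 × 0.044 = 0.00352
  Dunn: 0.12 × 0.112 = 0.01344
  Eyre: 0.04 × 0.13 = 0.0052
  Arden: 0.07 × 0.01 = 0.0007
  Frost: 0.53 × 0.135 = 0.07155
  Bell: 0.16 × 0.09 = 0.0144
Normalizing constant = 0.10881.
Largest term belongs to Frost, so Frost is most probable.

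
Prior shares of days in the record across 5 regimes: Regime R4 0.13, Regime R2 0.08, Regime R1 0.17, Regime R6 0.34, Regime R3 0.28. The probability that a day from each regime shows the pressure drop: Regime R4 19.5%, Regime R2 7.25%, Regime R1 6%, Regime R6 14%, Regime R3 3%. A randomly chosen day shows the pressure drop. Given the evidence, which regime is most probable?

Unnormalized posteriors (prior × likelihood):
  Regime R4: 0.13 × 0.195 = 0.02535
  Regime R2: 0.08 × 0.0725 = 0.0058
  Regime R1: 0.17 × 0.06 = 0.0102
  Regime R6: 0.34 × 0.14 = 0.0476
  Regime R3: 0.28 × 0.03 = 0.0084
Total = 0.09735.
Largest term belongs to Regime R6, so Regime R6 is most probable.

Regime R6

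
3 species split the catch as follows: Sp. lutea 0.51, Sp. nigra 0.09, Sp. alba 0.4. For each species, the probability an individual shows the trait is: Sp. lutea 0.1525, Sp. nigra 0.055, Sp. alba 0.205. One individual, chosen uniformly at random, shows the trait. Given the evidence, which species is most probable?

Prior × likelihood for each hypothesis:
  Sp. lutea: 0.51 × 0.1525 = 0.077775
  Sp. nigra: 0.09 × 0.055 = 0.00495
  Sp. alba: 0.4 × 0.205 = 0.082
Sum = 0.164725.
Largest term belongs to Sp. alba, so Sp. alba is most probable.

Sp. alba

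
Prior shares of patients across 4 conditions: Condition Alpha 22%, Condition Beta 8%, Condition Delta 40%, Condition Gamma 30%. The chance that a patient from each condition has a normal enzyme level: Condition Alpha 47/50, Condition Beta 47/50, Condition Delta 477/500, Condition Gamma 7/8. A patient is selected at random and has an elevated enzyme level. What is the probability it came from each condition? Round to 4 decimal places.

Condition Alpha 0.1786, Condition Beta 0.0650, Condition Delta 0.2490, Condition Gamma 0.5074

Taking complements, P(elevated | each) = Condition Alpha 0.06, Condition Beta 0.06, Condition Delta 0.046, Condition Gamma 0.125.
Compute prior × likelihood for every hypothesis:
  Condition Alpha: 0.22 × 0.06 = 0.0132
  Condition Beta: 0.08 × 0.06 = 0.0048
  Condition Delta: 0.4 × 0.046 = 0.0184
  Condition Gamma: 0.3 × 0.125 = 0.0375
Normalizing constant = 0.0739.
P(Condition Alpha | elevated) = 0.0132/0.0739 ≈ 0.1786
P(Condition Beta | elevated) = 0.0048/0.0739 ≈ 0.0650
P(Condition Delta | elevated) = 0.0184/0.0739 ≈ 0.2490
P(Condition Gamma | elevated) = 0.0375/0.0739 ≈ 0.5074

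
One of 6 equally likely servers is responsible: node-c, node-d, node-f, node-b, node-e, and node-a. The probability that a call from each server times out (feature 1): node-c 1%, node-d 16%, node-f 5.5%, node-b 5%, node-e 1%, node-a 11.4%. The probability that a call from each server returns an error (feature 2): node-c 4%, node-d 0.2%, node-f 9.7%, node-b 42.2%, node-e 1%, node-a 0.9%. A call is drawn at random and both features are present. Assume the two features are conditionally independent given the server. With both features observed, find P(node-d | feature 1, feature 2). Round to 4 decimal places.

With a uniform prior (1/6 each), posterior ∝ likelihood:
  node-c: 0.01 × 0.04 = 0.0004
  node-d: 0.16 × 0.002 = 0.00032
  node-f: 0.055 × 0.097 = 0.005335
  node-b: 0.05 × 0.422 = 0.0211
  node-e: 0.01 × 0.01 = 0.0001
  node-a: 0.114 × 0.009 = 0.001026
Sum = 0.028281.
P(node-d | evidence) = 0.00032 / 0.028281 ≈ 0.0113.

0.0113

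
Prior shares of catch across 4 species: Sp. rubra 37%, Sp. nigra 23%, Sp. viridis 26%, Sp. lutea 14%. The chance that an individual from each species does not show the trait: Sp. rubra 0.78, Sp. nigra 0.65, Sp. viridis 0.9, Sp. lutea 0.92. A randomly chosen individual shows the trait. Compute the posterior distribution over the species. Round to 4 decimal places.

Sp. rubra 0.4088, Sp. nigra 0.4043, Sp. viridis 0.1306, Sp. lutea 0.0563

Taking complements, P(trait | each) = Sp. rubra 0.22, Sp. nigra 0.35, Sp. viridis 0.1, Sp. lutea 0.08.
Compute prior × likelihood for every hypothesis:
  Sp. rubra: 0.37 × 0.22 = 0.0814
  Sp. nigra: 0.23 × 0.35 = 0.0805
  Sp. viridis: 0.26 × 0.1 = 0.026
  Sp. lutea: 0.14 × 0.08 = 0.0112
Sum = 0.1991.
P(Sp. rubra | trait) = 0.0814/0.1991 ≈ 0.4088
P(Sp. nigra | trait) = 0.0805/0.1991 ≈ 0.4043
P(Sp. viridis | trait) = 0.026/0.1991 ≈ 0.1306
P(Sp. lutea | trait) = 0.0112/0.1991 ≈ 0.0563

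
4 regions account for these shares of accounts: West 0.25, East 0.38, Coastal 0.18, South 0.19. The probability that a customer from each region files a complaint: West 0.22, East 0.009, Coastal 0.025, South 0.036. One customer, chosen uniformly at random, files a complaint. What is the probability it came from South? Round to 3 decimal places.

Unnormalized posteriors (prior × likelihood):
  West: 0.25 × 0.22 = 0.055
  East: 0.38 × 0.009 = 0.00342
  Coastal: 0.18 × 0.025 = 0.0045
  South: 0.19 × 0.036 = 0.00684
Total = 0.06976.
P(South | evidence) = 0.00684 / 0.06976 ≈ 0.098.

0.098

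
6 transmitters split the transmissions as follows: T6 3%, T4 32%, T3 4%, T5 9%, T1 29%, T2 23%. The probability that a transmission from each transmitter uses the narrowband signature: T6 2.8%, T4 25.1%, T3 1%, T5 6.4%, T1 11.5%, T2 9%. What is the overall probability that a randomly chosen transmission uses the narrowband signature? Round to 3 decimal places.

Unnormalized posteriors (prior × likelihood):
  T6: 0.03 × 0.028 = 0.00084
  T4: 0.32 × 0.251 = 0.08032
  T3: 0.04 × 0.01 = 0.0004
  T5: 0.09 × 0.064 = 0.00576
  T1: 0.29 × 0.115 = 0.03335
  T2: 0.23 × 0.09 = 0.0207
P(narrowband) = 0.00084 + 0.08032 + 0.0004 + 0.00576 + 0.03335 + 0.0207 = 0.14137 → 0.141.

0.141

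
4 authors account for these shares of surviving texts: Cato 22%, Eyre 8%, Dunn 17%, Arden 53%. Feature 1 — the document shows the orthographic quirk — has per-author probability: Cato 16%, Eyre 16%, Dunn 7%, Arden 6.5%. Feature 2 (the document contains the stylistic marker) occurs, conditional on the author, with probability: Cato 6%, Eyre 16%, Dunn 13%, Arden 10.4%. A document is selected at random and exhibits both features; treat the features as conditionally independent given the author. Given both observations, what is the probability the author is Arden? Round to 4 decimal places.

Prior × likelihood for each hypothesis:
  Cato: 0.22 × 0.16 × 0.06 = 0.002112
  Eyre: 0.08 × 0.16 × 0.16 = 0.002048
  Dunn: 0.17 × 0.07 × 0.13 = 0.001547
  Arden: 0.53 × 0.065 × 0.104 = 0.0035828
Normalizing constant = 0.0092898.
P(Arden | evidence) = 0.0035828 / 0.0092898 ≈ 0.3857.

0.3857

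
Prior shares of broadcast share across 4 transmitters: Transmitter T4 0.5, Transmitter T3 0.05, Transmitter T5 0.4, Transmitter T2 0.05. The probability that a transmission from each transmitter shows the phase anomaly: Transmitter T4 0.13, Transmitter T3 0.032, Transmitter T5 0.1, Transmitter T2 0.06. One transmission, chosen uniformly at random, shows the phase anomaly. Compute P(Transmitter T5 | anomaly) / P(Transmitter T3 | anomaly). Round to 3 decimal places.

25.000

By Bayes' rule, posterior ∝ prior × likelihood:
  Transmitter T4: 0.5 × 0.13 = 0.065
  Transmitter T3: 0.05 × 0.032 = 0.0016
  Transmitter T5: 0.4 × 0.1 = 0.04
  Transmitter T2: 0.05 × 0.06 = 0.003
Normalizing constant = 0.1096.
The ratio is 0.04 / 0.0016 (the normalizer cancels) = 25.000.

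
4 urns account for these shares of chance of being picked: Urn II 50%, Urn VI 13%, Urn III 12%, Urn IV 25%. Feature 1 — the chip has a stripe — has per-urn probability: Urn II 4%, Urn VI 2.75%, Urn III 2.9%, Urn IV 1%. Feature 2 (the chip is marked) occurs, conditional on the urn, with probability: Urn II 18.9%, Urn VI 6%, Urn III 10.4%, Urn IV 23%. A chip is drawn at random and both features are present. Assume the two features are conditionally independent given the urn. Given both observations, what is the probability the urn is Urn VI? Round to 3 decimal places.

0.043

Unnormalized posteriors (prior × likelihood):
  Urn II: 0.5 × 0.04 × 0.189 = 0.00378
  Urn VI: 0.13 × 0.0275 × 0.06 = 0.0002145
  Urn III: 0.12 × 0.029 × 0.104 = 0.00036192
  Urn IV: 0.25 × 0.01 × 0.23 = 0.000575
Sum = 0.00493142.
P(Urn VI | evidence) = 0.0002145 / 0.00493142 ≈ 0.043.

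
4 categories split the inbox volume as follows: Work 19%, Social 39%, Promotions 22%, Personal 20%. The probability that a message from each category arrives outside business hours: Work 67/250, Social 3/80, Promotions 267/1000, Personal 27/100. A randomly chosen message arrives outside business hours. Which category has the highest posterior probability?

Promotions

Prior × likelihood for each hypothesis:
  Work: 0.19 × 0.268 = 0.05092
  Social: 0.39 × 0.0375 = 0.014625
  Promotions: 0.22 × 0.267 = 0.05874
  Personal: 0.2 × 0.27 = 0.054
Normalizing constant = 0.178285.
Largest term belongs to Promotions, so Promotions is most probable.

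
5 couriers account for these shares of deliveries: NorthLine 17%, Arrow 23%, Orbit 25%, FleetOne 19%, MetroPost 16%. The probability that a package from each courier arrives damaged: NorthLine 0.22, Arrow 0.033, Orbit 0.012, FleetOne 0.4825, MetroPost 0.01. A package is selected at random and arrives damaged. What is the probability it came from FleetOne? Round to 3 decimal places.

0.649

By Bayes' rule, posterior ∝ prior × likelihood:
  NorthLine: 0.17 × 0.22 = 0.0374
  Arrow: 0.23 × 0.033 = 0.00759
  Orbit: 0.25 × 0.012 = 0.003
  FleetOne: 0.19 × 0.4825 = 0.091675
  MetroPost: 0.16 × 0.01 = 0.0016
Normalizing constant = 0.141265.
P(FleetOne | evidence) = 0.091675 / 0.141265 ≈ 0.649.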